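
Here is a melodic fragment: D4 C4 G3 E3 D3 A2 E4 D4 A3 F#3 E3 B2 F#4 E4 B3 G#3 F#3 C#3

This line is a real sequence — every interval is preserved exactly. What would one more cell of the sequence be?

G#4 F#4 C#4 A#3 G#3 D#3

Unit = 6 notes; the statements start on D4, E4, F#4, moving up a 2nd each time.
Statement 4 starts on G#4 and keeps the same exact contour: G#4 F#4 C#4 A#3 G#3 D#3.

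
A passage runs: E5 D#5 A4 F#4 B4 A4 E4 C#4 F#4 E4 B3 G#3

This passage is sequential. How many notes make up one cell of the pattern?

12 notes total. Splitting into 3 groups of 4:
E5 D#5 A4 F#4 | B4 A4 E4 C#4 | F#4 E4 B3 G#3
Every group is a transposition down a 4th of the one before; no shorter unit works.

4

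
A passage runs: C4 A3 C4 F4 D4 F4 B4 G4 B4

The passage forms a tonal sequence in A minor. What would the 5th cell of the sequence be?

Unit = 3 notes; the statements start on C4, F4, B4, moving up a 4th each time.
Extending up a 4th: E5 → A5.
Statement 5 starts on A5 and keeps the same diatonic contour: A5 F5 A5.

A5 F5 A5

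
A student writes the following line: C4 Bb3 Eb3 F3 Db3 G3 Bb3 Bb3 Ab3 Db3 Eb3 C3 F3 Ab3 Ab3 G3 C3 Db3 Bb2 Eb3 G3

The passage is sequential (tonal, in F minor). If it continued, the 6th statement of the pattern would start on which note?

Eb3

The 7-note cells begin on C4, Bb3, Ab3 — each down a 2nd from the last.
Continuing: G3 → F3 → Eb3. Statement 6 starts on Eb3.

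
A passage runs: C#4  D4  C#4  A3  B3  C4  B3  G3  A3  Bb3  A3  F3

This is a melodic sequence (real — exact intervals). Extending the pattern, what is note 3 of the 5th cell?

F3

The unit is 4 notes. Position-3 pitches of the 3 shown cells: C#4, B3, A3.
Each moves down a 2nd. Continuing: G3 → F3.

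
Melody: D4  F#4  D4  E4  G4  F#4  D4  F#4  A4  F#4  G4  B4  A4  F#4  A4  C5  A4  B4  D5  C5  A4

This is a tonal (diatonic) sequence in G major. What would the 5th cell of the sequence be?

E5 G5 E5 F#5 A5 G5 E5

The 7-note cells begin on D4, F#4, A4 — each up a 3rd from the last.
Carrying on: C5 → E5.
So cell 5 is E5 G5 E5 F#5 A5 G5 E5.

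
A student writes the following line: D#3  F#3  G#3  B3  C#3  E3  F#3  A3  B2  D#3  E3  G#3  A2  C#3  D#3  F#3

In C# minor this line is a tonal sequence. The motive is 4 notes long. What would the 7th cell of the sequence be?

The 4-note cells begin on D#3, C#3, B2, A2 — each down a 2nd from the last.
Continuing the starts: G#2 → F#2 → E2.
Statement 7 starts on E2 and keeps the same diatonic contour: E2 G#2 A2 C#3.

E2 G#2 A2 C#3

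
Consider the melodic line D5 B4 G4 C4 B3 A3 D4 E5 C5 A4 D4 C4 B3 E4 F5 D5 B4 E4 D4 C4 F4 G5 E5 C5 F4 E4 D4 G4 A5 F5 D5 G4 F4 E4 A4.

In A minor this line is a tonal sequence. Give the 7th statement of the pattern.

Unit = 7 notes; the statements start on D5, E5, F5, G5, A5, moving up a 2nd each time.
Extending up a 2nd: B5 → C6.
So cell 7 is C6 A5 F5 B4 A4 G4 C5.

C6 A5 F5 B4 A4 G4 C5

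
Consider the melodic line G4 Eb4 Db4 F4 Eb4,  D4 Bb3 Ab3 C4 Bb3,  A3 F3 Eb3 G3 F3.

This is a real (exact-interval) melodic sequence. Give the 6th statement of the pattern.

F#2 D2 C2 E2 D2

With a 5-note motive the entries are G4, D4, A3, each down a 4th from the previous.
Continuing the starts: E3 → B2 → F#2.
From F#2 the exact shape gives F#2 D2 C2 E2 D2.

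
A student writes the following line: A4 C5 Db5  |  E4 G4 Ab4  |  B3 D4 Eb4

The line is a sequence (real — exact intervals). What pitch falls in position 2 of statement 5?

Grouping in 3s, the 2nd note of each cell is C5, G4, D4.
Each moves down a 4th. Continuing: A3 → E3.

E3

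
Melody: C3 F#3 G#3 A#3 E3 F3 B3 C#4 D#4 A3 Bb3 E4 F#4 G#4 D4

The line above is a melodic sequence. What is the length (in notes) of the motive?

There are 15 notes; a 5-note unit gives 3 cells:
C3 F#3 G#3 A#3 E3 | F3 B3 C#4 D#4 A3 | Bb3 E4 F#4 G#4 D4
Every group is a transposition up a 4th of the one before; no shorter unit works.

5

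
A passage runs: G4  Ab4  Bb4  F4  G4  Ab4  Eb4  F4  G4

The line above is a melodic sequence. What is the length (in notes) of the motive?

3

Try groups of 3 (3 cells in 9 notes):
G4 Ab4 Bb4 | F4 G4 Ab4 | Eb4 F4 G4
Each cell is the previous one down a 2nd — so the unit is 3 notes.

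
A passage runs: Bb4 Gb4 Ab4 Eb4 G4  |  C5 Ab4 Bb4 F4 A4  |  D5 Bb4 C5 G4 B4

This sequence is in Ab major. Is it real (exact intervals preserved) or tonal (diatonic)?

real

Each cell has the same semitone pattern (-4, 2, -5, 4) — intervals are preserved exactly.
And Gb4 lies outside Ab major, so the sequence is real rather than tonal.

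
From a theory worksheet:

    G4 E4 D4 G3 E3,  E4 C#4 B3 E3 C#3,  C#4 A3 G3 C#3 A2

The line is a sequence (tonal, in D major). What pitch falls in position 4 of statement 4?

The unit is 5 notes. Position-4 pitches of the 3 shown cells: G3, E3, C#3.
From C#3, down a 3rd gives A2.

A2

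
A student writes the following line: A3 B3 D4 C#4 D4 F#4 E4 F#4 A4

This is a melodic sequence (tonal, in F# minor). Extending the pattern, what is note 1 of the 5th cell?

B4

With 3-note cells, note 1 of each statement runs A3, C#4, E4.
Extending up a 3rd: G#4 → B4.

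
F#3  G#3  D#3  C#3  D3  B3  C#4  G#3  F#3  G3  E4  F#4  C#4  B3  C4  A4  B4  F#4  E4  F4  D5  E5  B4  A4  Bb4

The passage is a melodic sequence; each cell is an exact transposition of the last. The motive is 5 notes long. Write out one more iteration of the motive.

The 5-note cells begin on F#3, B3, E4, A4, D5 — each up a 4th from the last.
From G5 the exact shape gives G5 A5 E5 D5 Eb5.

G5 A5 E5 D5 Eb5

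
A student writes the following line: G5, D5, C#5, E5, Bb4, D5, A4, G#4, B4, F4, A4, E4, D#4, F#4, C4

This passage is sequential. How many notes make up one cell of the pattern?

There are 15 notes; a 5-note unit gives 3 cells:
G5 D5 C#5 E5 Bb4 | D5 A4 G#4 B4 F4 | A4 E4 D#4 F#4 C4
That's a consistent down a 4th shift per cell, and no other grouping gives one.

5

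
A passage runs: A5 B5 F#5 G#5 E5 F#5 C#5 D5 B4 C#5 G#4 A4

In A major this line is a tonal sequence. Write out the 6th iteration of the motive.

G#3 A3 E3 F#3

With a 4-note motive the entries are A5, E5, B4, each down a 4th from the previous.
Continuing the starts: F#4 → C#4 → G#3.
Statement 6 starts on G#3 and keeps the same diatonic contour: G#3 A3 E3 F#3.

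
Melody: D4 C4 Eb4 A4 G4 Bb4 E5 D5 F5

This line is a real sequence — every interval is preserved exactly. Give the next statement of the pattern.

Unit = 3 notes; the statements start on D4, A4, E5, moving up a 5th each time.
Statement 4 starts on B5 and keeps the same exact contour: B5 A5 C6.

B5 A5 C6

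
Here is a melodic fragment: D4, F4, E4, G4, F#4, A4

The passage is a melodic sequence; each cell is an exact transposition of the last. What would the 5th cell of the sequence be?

A#4 C#5

The 2-note cells begin on D4, E4, F#4 — each up a 2nd from the last.
Carrying on: G#4 → A#4.
So cell 5 is A#4 C#5.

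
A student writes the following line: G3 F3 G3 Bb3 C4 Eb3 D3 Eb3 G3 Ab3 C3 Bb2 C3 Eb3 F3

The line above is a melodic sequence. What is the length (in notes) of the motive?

5

There are 15 notes; a 5-note unit gives 3 cells:
G3 F3 G3 Bb3 C4 | Eb3 D3 Eb3 G3 Ab3 | C3 Bb2 C3 Eb3 F3
That's a consistent down a 3rd shift per cell, and no other grouping gives one.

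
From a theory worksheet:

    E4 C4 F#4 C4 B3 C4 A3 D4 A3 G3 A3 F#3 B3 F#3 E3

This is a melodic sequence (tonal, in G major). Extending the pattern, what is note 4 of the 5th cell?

Grouping in 5s, the 4th note of each cell is C4, A3, F#3.
Each moves down a 3rd. Continuing: D3 → B2.

B2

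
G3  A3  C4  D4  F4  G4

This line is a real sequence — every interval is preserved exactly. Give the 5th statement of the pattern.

Eb5 F5

With a 2-note motive the entries are G3, C4, F4, each up a 4th from the previous.
Extending up a 4th: Bb4 → Eb5.
So cell 5 is Eb5 F5.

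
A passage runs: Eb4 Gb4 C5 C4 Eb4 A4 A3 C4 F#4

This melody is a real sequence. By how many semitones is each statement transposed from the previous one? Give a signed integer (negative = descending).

-3

With a 3-note motive the entries are Eb4, C4, A3, each down a 3rd from the previous.
Counting half-steps from Eb4 to C4: -3.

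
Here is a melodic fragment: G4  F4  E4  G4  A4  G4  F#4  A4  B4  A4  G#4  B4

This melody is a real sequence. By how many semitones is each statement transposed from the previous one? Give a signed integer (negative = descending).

2

The 4-note cells begin on G4, A4, B4 — each up a 2nd from the last.
G4→A4 is 69 − 67 = 2 semitones.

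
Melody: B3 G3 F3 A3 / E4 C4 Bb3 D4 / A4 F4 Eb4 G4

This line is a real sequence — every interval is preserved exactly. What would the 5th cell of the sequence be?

Unit = 4 notes; the statements start on B3, E4, A4, moving up a 4th each time.
Carrying on: D5 → G5.
So cell 5 is G5 Eb5 Db5 F5.

G5 Eb5 Db5 F5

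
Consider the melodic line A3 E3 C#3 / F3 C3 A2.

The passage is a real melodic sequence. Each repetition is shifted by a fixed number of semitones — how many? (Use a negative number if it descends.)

-4

With a 3-note motive the entries are A3, F3, each down a 3rd from the previous.
Counting half-steps from A3 to F3: -4.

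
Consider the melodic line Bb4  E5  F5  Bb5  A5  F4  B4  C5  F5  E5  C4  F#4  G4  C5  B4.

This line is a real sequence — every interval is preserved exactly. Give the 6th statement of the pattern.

A2 D#3 E3 A3 G#3

Taking 5-note groups, the heads are Bb4, F4, C4: the pattern moves down a 4th.
Extending down a 4th: G3 → D3 → A2.
Statement 6 starts on A2 and keeps the same exact contour: A2 D#3 E3 A3 G#3.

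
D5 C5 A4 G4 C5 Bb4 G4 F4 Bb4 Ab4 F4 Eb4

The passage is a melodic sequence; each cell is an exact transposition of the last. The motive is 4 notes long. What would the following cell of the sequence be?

Ab4 Gb4 Eb4 Db4

Unit = 4 notes; the statements start on D5, C5, Bb4, moving down a 2nd each time.
So cell 4 is Ab4 Gb4 Eb4 Db4.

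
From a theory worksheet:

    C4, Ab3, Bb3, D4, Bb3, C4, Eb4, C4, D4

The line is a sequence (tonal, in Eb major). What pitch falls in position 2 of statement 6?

F4

The unit is 3 notes. Position-2 pitches of the 3 shown cells: Ab3, Bb3, C4.
Carrying that up a 2nd forward: D4 → Eb4 → F4.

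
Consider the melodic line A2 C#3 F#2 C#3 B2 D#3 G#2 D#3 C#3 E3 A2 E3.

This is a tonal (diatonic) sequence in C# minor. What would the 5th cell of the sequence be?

The 4-note cells begin on A2, B2, C#3 — each up a 2nd from the last.
Continuing the starts: D#3 → E3.
Statement 5 starts on E3 and keeps the same diatonic contour: E3 G#3 C#3 G#3.

E3 G#3 C#3 G#3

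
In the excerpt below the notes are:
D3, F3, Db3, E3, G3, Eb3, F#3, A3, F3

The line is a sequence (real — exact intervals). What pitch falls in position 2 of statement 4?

Grouping in 3s, the 2nd note of each cell is F3, G3, A3.
From A3, up a 2nd gives B3.

B3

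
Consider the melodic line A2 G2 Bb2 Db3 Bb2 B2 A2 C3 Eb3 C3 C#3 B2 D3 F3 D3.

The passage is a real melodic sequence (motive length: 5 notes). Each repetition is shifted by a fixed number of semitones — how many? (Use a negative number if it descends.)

Taking 5-note groups, the heads are A2, B2, C#3: the pattern moves up a 2nd.
A2→B2 is 47 − 45 = 2 semitones.

2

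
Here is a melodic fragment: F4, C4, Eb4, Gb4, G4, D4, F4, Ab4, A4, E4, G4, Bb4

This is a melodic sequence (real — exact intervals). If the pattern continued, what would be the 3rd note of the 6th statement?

Grouping in 4s, the 3rd note of each cell is Eb4, F4, G4.
Carrying that up a 2nd forward: A4 → B4 → C#5.

C#5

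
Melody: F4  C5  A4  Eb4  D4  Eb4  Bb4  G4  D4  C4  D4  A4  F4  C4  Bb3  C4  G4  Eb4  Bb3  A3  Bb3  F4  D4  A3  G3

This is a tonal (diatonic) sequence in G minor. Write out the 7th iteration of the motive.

Unit = 5 notes; the statements start on F4, Eb4, D4, C4, Bb3, moving down a 2nd each time.
Extending down a 2nd: A3 → G3.
From G3 the diatonic shape gives G3 D4 Bb3 F3 Eb3.

G3 D4 Bb3 F3 Eb3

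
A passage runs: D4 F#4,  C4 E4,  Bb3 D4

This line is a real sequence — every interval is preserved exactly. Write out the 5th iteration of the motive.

Gb3 Bb3

Unit = 2 notes; the statements start on D4, C4, Bb3, moving down a 2nd each time.
Extending down a 2nd: Ab3 → Gb3.
Statement 5 starts on Gb3 and keeps the same exact contour: Gb3 Bb3.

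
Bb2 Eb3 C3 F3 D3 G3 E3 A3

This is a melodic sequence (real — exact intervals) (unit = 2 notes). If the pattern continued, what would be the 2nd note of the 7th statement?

D#4

Grouping in 2s, the 2nd note of each cell is Eb3, F3, G3, A3.
Extending up a 2nd: B3 → C#4 → D#4.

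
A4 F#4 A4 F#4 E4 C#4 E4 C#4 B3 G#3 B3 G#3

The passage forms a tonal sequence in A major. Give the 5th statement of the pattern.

Unit = 4 notes; the statements start on A4, E4, B3, moving down a 4th each time.
Extending down a 4th: F#3 → C#3.
So cell 5 is C#3 A2 C#3 A2.

C#3 A2 C#3 A2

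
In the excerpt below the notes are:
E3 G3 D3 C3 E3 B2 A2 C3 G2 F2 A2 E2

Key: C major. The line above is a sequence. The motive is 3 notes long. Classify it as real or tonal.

Every note is diatonic to C major.
Cell 1 has +3 semitones from note 1 to 2, but cell 2 has +4 — the interval quality changes while the contour stays the same, which is the hallmark of a tonal sequence.

tonal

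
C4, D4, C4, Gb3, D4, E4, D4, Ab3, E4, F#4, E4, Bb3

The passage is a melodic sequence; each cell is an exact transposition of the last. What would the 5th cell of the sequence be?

G#4 A#4 G#4 D4

The 4-note cells begin on C4, D4, E4 — each up a 2nd from the last.
Continuing the starts: F#4 → G#4.
From G#4 the exact shape gives G#4 A#4 G#4 D4.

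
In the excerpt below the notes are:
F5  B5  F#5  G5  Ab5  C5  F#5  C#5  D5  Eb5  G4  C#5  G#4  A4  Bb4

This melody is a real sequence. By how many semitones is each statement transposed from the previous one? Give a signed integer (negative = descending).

-5

Unit = 5 notes; the statements start on F5, C5, G4, moving down a 4th each time.
F5→C5 is 72 − 77 = -5 semitones.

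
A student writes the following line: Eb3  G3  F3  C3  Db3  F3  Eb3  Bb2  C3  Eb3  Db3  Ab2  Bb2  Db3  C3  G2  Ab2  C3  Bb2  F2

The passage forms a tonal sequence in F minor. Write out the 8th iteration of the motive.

Unit = 4 notes; the statements start on Eb3, Db3, C3, Bb2, Ab2, moving down a 2nd each time.
Carrying on: G2 → F2 → Eb2.
Statement 8 starts on Eb2 and keeps the same diatonic contour: Eb2 G2 F2 C2.

Eb2 G2 F2 C2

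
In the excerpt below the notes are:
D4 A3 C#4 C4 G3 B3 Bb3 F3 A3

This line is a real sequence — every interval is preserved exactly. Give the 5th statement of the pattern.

The 3-note cells begin on D4, C4, Bb3 — each down a 2nd from the last.
Continuing the starts: Ab3 → Gb3.
So cell 5 is Gb3 Db3 F3.

Gb3 Db3 F3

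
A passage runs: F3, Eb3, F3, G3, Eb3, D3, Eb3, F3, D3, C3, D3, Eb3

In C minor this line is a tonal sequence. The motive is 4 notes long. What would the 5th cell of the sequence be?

With a 4-note motive the entries are F3, Eb3, D3, each down a 2nd from the previous.
Carrying on: C3 → Bb2.
From Bb2 the diatonic shape gives Bb2 Ab2 Bb2 C3.

Bb2 Ab2 Bb2 C3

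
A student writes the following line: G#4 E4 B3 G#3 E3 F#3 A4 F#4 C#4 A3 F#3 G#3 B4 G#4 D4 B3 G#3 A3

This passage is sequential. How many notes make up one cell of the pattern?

6

18 notes total. Splitting into 3 groups of 6:
G#4 E4 B3 G#3 E3 F#3 | A4 F#4 C#4 A3 F#3 G#3 | B4 G#4 D4 B3 G#3 A3
Every group is a transposition up a 2nd of the one before; no shorter unit works.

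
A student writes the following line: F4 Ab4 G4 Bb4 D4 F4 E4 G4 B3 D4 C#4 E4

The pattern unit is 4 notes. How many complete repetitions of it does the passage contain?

3

12 notes in groups of 4 gives 12/4 = 3 statements.
Starts: F4, D4, B3 — each down a 3rd.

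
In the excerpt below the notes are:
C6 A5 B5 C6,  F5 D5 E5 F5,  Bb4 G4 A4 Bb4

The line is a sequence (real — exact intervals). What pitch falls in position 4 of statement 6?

Db3

With 4-note cells, note 4 of each statement runs C6, F5, Bb4.
Extending down a 5th: Eb4 → Ab3 → Db3.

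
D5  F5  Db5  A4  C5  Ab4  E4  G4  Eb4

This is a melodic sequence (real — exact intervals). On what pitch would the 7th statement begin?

The 3-note cells begin on D5, A4, E4 — each down a 4th from the last.
Extending the heads down a 4th: B3 → F#3 → C#3 → G#2.

G#2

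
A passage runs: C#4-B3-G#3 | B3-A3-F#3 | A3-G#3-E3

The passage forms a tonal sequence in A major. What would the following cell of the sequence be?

The 3-note cells begin on C#4, B3, A3 — each down a 2nd from the last.
Statement 4 starts on G#3 and keeps the same diatonic contour: G#3 F#3 D3.

G#3 F#3 D3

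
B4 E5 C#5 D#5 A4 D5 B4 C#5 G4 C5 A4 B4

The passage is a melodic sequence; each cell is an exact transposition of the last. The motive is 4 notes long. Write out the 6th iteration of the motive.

Taking 4-note groups, the heads are B4, A4, G4: the pattern moves down a 2nd.
Extending down a 2nd: F4 → Eb4 → Db4.
From Db4 the exact shape gives Db4 Gb4 Eb4 F4.

Db4 Gb4 Eb4 F4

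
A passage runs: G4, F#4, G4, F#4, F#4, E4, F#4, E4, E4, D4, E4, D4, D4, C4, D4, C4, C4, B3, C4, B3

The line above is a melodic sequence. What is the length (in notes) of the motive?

There are 20 notes; a 4-note unit gives 5 cells:
G4 F#4 G4 F#4 | F#4 E4 F#4 E4 | E4 D4 E4 D4 | D4 C4 D4 C4 | C4 B3 C4 B3
Each cell is the previous one down a 2nd — so the unit is 4 notes.

4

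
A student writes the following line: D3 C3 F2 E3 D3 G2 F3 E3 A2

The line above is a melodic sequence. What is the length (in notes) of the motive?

3

Try groups of 3 (3 cells in 9 notes):
D3 C3 F2 | E3 D3 G2 | F3 E3 A2
That's a consistent up a 2nd shift per cell, and no other grouping gives one.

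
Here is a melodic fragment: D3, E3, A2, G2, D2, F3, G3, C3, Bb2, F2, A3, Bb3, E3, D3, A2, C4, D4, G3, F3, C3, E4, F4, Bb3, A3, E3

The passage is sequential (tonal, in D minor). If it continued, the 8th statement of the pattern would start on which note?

D5

Taking 5-note groups, the heads are D3, F3, A3, C4, E4: the pattern moves up a 3rd.
Continuing: G4 → Bb4 → D5. Statement 8 starts on D5.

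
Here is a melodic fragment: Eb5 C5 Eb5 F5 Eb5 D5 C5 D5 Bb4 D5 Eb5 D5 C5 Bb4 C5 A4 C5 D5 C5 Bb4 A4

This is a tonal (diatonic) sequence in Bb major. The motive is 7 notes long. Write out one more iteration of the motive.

Bb4 G4 Bb4 C5 Bb4 A4 G4

Unit = 7 notes; the statements start on Eb5, D5, C5, moving down a 2nd each time.
Statement 4 starts on Bb4 and keeps the same diatonic contour: Bb4 G4 Bb4 C5 Bb4 A4 G4.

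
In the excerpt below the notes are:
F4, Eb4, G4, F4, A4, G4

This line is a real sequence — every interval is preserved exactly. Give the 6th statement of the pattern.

D#5 C#5

Unit = 2 notes; the statements start on F4, G4, A4, moving up a 2nd each time.
Carrying on: B4 → C#5 → D#5.
Statement 6 starts on D#5 and keeps the same exact contour: D#5 C#5.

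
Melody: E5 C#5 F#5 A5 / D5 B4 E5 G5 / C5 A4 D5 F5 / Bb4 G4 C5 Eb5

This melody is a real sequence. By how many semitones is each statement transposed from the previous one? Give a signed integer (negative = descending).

With a 4-note motive the entries are E5, D5, C5, Bb4, each down a 2nd from the previous.
Counting half-steps from E5 to D5: -2.

-2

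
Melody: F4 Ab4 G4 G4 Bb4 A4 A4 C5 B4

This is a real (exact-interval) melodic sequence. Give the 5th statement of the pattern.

With a 3-note motive the entries are F4, G4, A4, each up a 2nd from the previous.
Continuing the starts: B4 → C#5.
From C#5 the exact shape gives C#5 E5 D#5.

C#5 E5 D#5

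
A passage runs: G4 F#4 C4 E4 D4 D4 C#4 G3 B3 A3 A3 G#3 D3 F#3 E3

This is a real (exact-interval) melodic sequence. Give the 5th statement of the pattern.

With a 5-note motive the entries are G4, D4, A3, each down a 4th from the previous.
Carrying on: E3 → B2.
Statement 5 starts on B2 and keeps the same exact contour: B2 A#2 E2 G#2 F#2.

B2 A#2 E2 G#2 F#2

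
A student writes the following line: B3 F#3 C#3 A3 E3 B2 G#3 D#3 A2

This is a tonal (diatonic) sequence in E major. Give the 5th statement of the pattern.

Taking 3-note groups, the heads are B3, A3, G#3: the pattern moves down a 2nd.
Continuing the starts: F#3 → E3.
So cell 5 is E3 B2 F#2.

E3 B2 F#2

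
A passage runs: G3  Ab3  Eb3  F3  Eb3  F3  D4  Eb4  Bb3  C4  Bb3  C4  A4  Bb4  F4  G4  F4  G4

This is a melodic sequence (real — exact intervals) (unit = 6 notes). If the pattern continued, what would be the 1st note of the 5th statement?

Grouping in 6s, the 1st note of each cell is G3, D4, A4.
Extending up a 5th: E5 → B5.

B5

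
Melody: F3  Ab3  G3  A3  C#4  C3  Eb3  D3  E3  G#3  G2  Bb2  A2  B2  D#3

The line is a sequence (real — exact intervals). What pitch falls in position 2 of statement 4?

F2

With 5-note cells, note 2 of each statement runs Ab3, Eb3, Bb2.
Each moves down a 4th; the next is F2.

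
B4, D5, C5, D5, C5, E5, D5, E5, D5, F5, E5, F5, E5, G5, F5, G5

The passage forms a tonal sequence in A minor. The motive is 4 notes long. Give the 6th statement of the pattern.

G5 B5 A5 B5

With a 4-note motive the entries are B4, C5, D5, E5, each up a 2nd from the previous.
Continuing the starts: F5 → G5.
Statement 6 starts on G5 and keeps the same diatonic contour: G5 B5 A5 B5.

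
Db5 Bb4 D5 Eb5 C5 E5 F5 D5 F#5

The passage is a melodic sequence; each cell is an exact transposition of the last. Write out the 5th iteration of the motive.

Unit = 3 notes; the statements start on Db5, Eb5, F5, moving up a 2nd each time.
Continuing the starts: G5 → A5.
From A5 the exact shape gives A5 F#5 A#5.

A5 F#5 A#5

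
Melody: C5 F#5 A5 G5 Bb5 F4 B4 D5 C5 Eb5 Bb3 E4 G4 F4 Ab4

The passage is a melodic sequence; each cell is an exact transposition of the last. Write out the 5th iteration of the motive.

The 5-note cells begin on C5, F4, Bb3 — each down a 5th from the last.
Extending down a 5th: Eb3 → Ab2.
Statement 5 starts on Ab2 and keeps the same exact contour: Ab2 D3 F3 Eb3 Gb3.

Ab2 D3 F3 Eb3 Gb3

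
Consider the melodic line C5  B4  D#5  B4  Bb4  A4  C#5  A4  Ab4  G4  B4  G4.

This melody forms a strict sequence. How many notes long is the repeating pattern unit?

12 notes total. Splitting into 3 groups of 4:
C5 B4 D#5 B4 | Bb4 A4 C#5 A4 | Ab4 G4 B4 G4
Every group is a transposition down a 2nd of the one before; no shorter unit works.

4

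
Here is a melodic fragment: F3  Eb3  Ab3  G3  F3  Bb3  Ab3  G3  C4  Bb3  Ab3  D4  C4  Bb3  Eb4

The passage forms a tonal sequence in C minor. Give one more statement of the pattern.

D4 C4 F4

Taking 3-note groups, the heads are F3, G3, Ab3, Bb3, C4: the pattern moves up a 2nd.
Statement 6 starts on D4 and keeps the same diatonic contour: D4 C4 F4.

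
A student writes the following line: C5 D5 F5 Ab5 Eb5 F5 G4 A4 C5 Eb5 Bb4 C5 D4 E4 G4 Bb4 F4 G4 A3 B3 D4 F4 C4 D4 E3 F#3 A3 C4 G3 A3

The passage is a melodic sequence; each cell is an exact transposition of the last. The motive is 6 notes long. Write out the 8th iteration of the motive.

Unit = 6 notes; the statements start on C5, G4, D4, A3, E3, moving down a 4th each time.
Continuing the starts: B2 → F#2 → C#2.
So cell 8 is C#2 D#2 F#2 A2 E2 F#2.

C#2 D#2 F#2 A2 E2 F#2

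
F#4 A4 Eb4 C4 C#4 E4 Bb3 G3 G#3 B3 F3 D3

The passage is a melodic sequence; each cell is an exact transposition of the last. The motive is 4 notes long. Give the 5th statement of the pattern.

A#2 C#3 G2 E2

The 4-note cells begin on F#4, C#4, G#3 — each down a 4th from the last.
Extending down a 4th: D#3 → A#2.
So cell 5 is A#2 C#3 G2 E2.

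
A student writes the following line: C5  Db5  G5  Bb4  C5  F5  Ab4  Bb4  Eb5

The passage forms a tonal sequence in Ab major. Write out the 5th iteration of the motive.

F4 G4 C5

With a 3-note motive the entries are C5, Bb4, Ab4, each down a 2nd from the previous.
Extending down a 2nd: G4 → F4.
From F4 the diatonic shape gives F4 G4 C5.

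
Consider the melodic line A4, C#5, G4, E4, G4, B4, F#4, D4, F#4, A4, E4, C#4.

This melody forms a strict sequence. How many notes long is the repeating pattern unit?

12 notes total. Splitting into 3 groups of 4:
A4 C#5 G4 E4 | G4 B4 F#4 D4 | F#4 A4 E4 C#4
That's a consistent down a 2nd shift per cell, and no other grouping gives one.

4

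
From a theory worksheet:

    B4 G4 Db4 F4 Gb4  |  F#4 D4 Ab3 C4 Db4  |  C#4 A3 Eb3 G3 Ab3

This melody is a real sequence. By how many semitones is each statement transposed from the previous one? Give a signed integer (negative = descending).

With a 5-note motive the entries are B4, F#4, C#4, each down a 4th from the previous.
B4→F#4 is 66 − 71 = -5 semitones.

-5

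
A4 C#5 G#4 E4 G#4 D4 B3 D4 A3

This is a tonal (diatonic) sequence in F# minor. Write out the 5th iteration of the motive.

The 3-note cells begin on A4, E4, B3 — each down a 4th from the last.
Extending down a 4th: F#3 → C#3.
Statement 5 starts on C#3 and keeps the same diatonic contour: C#3 E3 B2.

C#3 E3 B2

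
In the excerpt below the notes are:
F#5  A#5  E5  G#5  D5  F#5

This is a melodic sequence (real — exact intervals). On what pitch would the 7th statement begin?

Taking 2-note groups, the heads are F#5, E5, D5: the pattern moves down a 2nd.
Continuing: C5 → Bb4 → Ab4 → Gb4. Statement 7 starts on Gb4.

Gb4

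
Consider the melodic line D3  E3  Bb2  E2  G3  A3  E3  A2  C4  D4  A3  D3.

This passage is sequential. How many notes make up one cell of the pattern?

4

12 notes total. Splitting into 3 groups of 4:
D3 E3 Bb2 E2 | G3 A3 E3 A2 | C4 D4 A3 D3
That's a consistent up a 4th shift per cell, and no other grouping gives one.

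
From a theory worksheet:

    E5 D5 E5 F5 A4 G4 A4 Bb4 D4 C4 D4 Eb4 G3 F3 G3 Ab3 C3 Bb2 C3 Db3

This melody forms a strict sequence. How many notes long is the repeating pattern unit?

There are 20 notes; a 4-note unit gives 5 cells:
E5 D5 E5 F5 | A4 G4 A4 Bb4 | D4 C4 D4 Eb4 | G3 F3 G3 Ab3 | C3 Bb2 C3 Db3
Every group is a transposition down a 5th of the one before; no shorter unit works.

4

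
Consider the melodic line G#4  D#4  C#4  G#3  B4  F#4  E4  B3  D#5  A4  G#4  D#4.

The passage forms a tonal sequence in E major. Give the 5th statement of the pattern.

A5 E5 D#5 A4

The 4-note cells begin on G#4, B4, D#5 — each up a 3rd from the last.
Carrying on: F#5 → A5.
Statement 5 starts on A5 and keeps the same diatonic contour: A5 E5 D#5 A4.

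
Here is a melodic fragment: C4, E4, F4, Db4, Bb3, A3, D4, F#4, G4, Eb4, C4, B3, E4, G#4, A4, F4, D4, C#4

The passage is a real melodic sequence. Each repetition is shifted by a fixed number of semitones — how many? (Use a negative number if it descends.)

The 6-note cells begin on C4, D4, E4 — each up a 2nd from the last.
C4→D4 is 62 − 60 = 2 semitones.

2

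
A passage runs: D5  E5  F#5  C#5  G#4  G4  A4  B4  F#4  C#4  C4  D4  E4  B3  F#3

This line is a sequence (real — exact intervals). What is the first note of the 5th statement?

Taking 5-note groups, the heads are D5, G4, C4: the pattern moves down a 5th.
Continuing: F3 → Bb2. Statement 5 starts on Bb2.

Bb2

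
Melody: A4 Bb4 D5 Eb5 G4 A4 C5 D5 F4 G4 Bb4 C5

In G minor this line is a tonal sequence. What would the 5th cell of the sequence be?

Unit = 4 notes; the statements start on A4, G4, F4, moving down a 2nd each time.
Carrying on: Eb4 → D4.
So cell 5 is D4 Eb4 G4 A4.

D4 Eb4 G4 A4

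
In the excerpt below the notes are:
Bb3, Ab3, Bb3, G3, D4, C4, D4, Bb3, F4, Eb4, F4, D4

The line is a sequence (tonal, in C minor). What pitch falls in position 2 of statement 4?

Grouping in 4s, the 2nd note of each cell is Ab3, C4, Eb4.
From Eb4, up a 3rd gives G4.

G4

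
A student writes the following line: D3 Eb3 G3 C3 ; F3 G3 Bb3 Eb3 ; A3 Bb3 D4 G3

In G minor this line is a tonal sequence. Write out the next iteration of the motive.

With a 4-note motive the entries are D3, F3, A3, each up a 3rd from the previous.
From C4 the diatonic shape gives C4 D4 F4 Bb3.

C4 D4 F4 Bb3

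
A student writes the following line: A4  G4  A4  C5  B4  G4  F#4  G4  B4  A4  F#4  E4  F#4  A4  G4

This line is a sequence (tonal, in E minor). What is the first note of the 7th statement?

Unit = 5 notes; the statements start on A4, G4, F#4, moving down a 2nd each time.
Extending the heads down a 2nd: E4 → D4 → C4 → B3.

B3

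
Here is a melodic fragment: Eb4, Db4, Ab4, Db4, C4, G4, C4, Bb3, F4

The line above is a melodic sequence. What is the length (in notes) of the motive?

There are 9 notes; a 3-note unit gives 3 cells:
Eb4 Db4 Ab4 | Db4 C4 G4 | C4 Bb3 F4
That's a consistent down a 2nd shift per cell, and no other grouping gives one.

3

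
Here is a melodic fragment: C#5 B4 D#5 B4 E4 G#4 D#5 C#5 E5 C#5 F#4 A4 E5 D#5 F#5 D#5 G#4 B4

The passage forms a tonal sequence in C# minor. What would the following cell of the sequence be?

Unit = 6 notes; the statements start on C#5, D#5, E5, moving up a 2nd each time.
From F#5 the diatonic shape gives F#5 E5 G#5 E5 A4 C#5.

F#5 E5 G#5 E5 A4 C#5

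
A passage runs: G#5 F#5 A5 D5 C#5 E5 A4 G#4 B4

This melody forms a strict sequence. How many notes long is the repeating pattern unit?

9 notes total. Splitting into 3 groups of 3:
G#5 F#5 A5 | D5 C#5 E5 | A4 G#4 B4
That's a consistent down a 4th shift per cell, and no other grouping gives one.

3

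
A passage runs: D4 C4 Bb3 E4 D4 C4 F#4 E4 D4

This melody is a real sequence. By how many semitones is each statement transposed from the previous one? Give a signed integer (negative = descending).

Unit = 3 notes; the statements start on D4, E4, F#4, moving up a 2nd each time.
D4→E4 is 64 − 62 = 2 semitones.

2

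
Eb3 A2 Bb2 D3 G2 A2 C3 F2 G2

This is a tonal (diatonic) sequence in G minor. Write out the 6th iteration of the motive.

G2 C2 D2

The 3-note cells begin on Eb3, D3, C3 — each down a 2nd from the last.
Carrying on: Bb2 → A2 → G2.
So cell 6 is G2 C2 D2.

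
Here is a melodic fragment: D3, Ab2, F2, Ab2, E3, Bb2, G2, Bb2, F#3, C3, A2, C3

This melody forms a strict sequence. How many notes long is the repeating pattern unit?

There are 12 notes; a 4-note unit gives 3 cells:
D3 Ab2 F2 Ab2 | E3 Bb2 G2 Bb2 | F#3 C3 A2 C3
That's a consistent up a 2nd shift per cell, and no other grouping gives one.

4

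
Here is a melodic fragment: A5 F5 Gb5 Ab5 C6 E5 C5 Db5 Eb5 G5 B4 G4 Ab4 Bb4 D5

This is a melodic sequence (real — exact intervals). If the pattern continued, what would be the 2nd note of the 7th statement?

B2

Grouping in 5s, the 2nd note of each cell is F5, C5, G4.
Carrying that down a 4th forward: D4 → A3 → E3 → B2.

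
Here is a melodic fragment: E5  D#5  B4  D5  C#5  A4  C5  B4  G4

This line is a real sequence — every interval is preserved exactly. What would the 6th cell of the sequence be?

Gb4 F4 Db4

The 3-note cells begin on E5, D5, C5 — each down a 2nd from the last.
Extending down a 2nd: Bb4 → Ab4 → Gb4.
Statement 6 starts on Gb4 and keeps the same exact contour: Gb4 F4 Db4.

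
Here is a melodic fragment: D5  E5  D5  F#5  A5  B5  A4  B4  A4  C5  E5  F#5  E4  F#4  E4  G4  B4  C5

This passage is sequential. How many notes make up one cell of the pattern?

18 notes total. Splitting into 3 groups of 6:
D5 E5 D5 F#5 A5 B5 | A4 B4 A4 C5 E5 F#5 | E4 F#4 E4 G4 B4 C5
Every group is a transposition down a 4th of the one before; no shorter unit works.

6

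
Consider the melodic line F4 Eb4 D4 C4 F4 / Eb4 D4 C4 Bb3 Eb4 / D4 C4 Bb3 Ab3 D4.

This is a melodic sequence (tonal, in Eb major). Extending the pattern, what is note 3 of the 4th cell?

The unit is 5 notes. Position-3 pitches of the 3 shown cells: D4, C4, Bb3.
One more down a 2nd gives Ab3.

Ab3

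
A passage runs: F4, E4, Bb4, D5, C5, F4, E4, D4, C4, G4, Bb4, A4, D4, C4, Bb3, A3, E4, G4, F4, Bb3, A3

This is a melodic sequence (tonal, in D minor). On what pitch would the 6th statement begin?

C3

Unit = 7 notes; the statements start on F4, D4, Bb3, moving down a 3rd each time.
Extending the heads down a 3rd: G3 → E3 → C3.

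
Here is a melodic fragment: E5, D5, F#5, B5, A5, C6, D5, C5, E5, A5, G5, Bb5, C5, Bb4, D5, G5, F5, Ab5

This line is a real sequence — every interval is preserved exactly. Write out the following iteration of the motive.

Taking 6-note groups, the heads are E5, D5, C5: the pattern moves down a 2nd.
From Bb4 the exact shape gives Bb4 Ab4 C5 F5 Eb5 Gb5.

Bb4 Ab4 C5 F5 Eb5 Gb5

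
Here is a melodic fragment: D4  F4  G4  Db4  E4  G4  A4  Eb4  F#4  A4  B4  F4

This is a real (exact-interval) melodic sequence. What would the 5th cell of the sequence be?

A#4 C#5 D#5 A4

Unit = 4 notes; the statements start on D4, E4, F#4, moving up a 2nd each time.
Continuing the starts: G#4 → A#4.
So cell 5 is A#4 C#5 D#5 A4.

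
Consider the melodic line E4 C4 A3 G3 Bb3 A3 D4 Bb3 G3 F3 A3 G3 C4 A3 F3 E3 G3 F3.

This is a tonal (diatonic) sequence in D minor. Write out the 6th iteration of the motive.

With a 6-note motive the entries are E4, D4, C4, each down a 2nd from the previous.
Carrying on: Bb3 → A3 → G3.
So cell 6 is G3 E3 C3 Bb2 D3 C3.

G3 E3 C3 Bb2 D3 C3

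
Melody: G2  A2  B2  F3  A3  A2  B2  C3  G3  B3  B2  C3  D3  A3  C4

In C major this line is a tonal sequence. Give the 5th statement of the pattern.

D3 E3 F3 C4 E4

Taking 5-note groups, the heads are G2, A2, B2: the pattern moves up a 2nd.
Continuing the starts: C3 → D3.
From D3 the diatonic shape gives D3 E3 F3 C4 E4.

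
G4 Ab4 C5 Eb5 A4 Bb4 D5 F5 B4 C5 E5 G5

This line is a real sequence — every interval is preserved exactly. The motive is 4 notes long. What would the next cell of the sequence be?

C#5 D5 F#5 A5

With a 4-note motive the entries are G4, A4, B4, each up a 2nd from the previous.
From C#5 the exact shape gives C#5 D5 F#5 A5.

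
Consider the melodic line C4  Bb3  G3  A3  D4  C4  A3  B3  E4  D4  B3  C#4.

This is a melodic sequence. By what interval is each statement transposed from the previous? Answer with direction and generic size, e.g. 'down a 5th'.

up a 2nd

Taking 4-note groups, the heads are C4, D4, E4: the pattern moves up a 2nd.
From C4 to D4: up a 2nd.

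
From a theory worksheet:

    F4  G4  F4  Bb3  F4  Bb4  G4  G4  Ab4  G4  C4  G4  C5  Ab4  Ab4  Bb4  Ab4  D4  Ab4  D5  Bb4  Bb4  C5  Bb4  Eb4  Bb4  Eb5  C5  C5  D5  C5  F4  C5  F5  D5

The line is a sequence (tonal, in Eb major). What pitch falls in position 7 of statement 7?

Grouping in 7s, the 7th note of each cell is G4, Ab4, Bb4, C5, D5.
Each moves up a 2nd. Continuing: Eb5 → F5.

F5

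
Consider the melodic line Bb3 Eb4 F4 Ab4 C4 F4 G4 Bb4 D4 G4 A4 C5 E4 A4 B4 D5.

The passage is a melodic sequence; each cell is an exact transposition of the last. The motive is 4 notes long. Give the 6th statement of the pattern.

With a 4-note motive the entries are Bb3, C4, D4, E4, each up a 2nd from the previous.
Continuing the starts: F#4 → G#4.
From G#4 the exact shape gives G#4 C#5 D#5 F#5.

G#4 C#5 D#5 F#5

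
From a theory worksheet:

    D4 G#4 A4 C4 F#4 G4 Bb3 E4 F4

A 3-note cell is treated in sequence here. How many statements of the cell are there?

3

9 notes in groups of 3 gives 9/3 = 3 statements.
Starts: D4, C4, Bb3 — each down a 2nd.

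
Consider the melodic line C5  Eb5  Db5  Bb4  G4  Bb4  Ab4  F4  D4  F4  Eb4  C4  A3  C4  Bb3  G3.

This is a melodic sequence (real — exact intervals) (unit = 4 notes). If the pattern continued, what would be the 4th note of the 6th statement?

A2

The unit is 4 notes. Position-4 pitches of the 4 shown cells: Bb4, F4, C4, G3.
Carrying that down a 4th forward: D3 → A2.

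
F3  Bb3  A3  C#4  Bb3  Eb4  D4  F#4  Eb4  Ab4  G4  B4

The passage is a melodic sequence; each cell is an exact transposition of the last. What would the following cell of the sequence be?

Ab4 Db5 C5 E5

Taking 4-note groups, the heads are F3, Bb3, Eb4: the pattern moves up a 4th.
From Ab4 the exact shape gives Ab4 Db5 C5 E5.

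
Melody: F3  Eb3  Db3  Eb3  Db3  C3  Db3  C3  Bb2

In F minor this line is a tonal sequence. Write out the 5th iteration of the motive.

Bb2 Ab2 G2

The 3-note cells begin on F3, Eb3, Db3 — each down a 2nd from the last.
Carrying on: C3 → Bb2.
So cell 5 is Bb2 Ab2 G2.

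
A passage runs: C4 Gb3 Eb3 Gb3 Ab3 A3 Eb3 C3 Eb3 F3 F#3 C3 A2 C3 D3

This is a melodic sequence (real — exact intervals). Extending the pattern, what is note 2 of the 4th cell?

A2

With 5-note cells, note 2 of each statement runs Gb3, Eb3, C3.
Each moves down a 3rd; the next is A2.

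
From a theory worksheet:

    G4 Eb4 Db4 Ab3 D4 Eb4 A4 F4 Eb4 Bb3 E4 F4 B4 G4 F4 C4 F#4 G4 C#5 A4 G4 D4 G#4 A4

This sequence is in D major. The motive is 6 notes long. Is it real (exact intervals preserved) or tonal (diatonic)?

Each cell has the same semitone pattern (-4, -2, -5, 6, 1) — intervals are preserved exactly.
And Eb4 lies outside D major, so the sequence is real rather than tonal.

real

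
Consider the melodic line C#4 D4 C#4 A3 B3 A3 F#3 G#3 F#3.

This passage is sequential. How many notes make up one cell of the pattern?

Try groups of 3 (3 cells in 9 notes):
C#4 D4 C#4 | A3 B3 A3 | F#3 G#3 F#3
That's a consistent down a 3rd shift per cell, and no other grouping gives one.

3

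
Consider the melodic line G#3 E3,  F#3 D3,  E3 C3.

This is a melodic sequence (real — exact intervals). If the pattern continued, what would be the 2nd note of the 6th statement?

Grouping in 2s, the 2nd note of each cell is E3, D3, C3.
Each moves down a 2nd. Continuing: Bb2 → Ab2 → Gb2.

Gb2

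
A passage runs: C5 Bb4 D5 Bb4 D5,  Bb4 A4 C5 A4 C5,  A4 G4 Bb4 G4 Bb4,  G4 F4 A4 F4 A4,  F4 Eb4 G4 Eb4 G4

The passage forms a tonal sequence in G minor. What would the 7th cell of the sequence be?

D4 C4 Eb4 C4 Eb4

The 5-note cells begin on C5, Bb4, A4, G4, F4 — each down a 2nd from the last.
Extending down a 2nd: Eb4 → D4.
From D4 the diatonic shape gives D4 C4 Eb4 C4 Eb4.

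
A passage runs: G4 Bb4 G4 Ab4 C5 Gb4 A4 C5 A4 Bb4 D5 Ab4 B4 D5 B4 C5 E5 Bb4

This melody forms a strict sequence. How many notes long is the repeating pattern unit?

18 notes total. Splitting into 3 groups of 6:
G4 Bb4 G4 Ab4 C5 Gb4 | A4 C5 A4 Bb4 D5 Ab4 | B4 D5 B4 C5 E5 Bb4
Every group is a transposition up a 2nd of the one before; no shorter unit works.

6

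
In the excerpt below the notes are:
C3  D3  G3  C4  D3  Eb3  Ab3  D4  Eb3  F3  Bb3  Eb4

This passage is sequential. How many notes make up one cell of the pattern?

4

There are 12 notes; a 4-note unit gives 3 cells:
C3 D3 G3 C4 | D3 Eb3 Ab3 D4 | Eb3 F3 Bb3 Eb4
Every group is a transposition up a 2nd of the one before; no shorter unit works.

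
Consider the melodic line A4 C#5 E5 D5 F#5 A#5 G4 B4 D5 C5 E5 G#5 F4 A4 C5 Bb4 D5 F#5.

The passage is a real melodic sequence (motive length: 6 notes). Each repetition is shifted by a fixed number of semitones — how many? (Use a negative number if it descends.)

-2

The 6-note cells begin on A4, G4, F4 — each down a 2nd from the last.
A4 to G4 spans -2 semitones.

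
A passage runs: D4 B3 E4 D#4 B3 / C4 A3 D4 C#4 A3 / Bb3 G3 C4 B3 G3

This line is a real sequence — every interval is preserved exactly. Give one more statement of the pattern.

With a 5-note motive the entries are D4, C4, Bb3, each down a 2nd from the previous.
Statement 4 starts on Ab3 and keeps the same exact contour: Ab3 F3 Bb3 A3 F3.

Ab3 F3 Bb3 A3 F3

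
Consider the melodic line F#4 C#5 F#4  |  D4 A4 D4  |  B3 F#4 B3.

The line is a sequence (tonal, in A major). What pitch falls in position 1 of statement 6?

With 3-note cells, note 1 of each statement runs F#4, D4, B3.
Carrying that down a 3rd forward: G#3 → E3 → C#3.

C#3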